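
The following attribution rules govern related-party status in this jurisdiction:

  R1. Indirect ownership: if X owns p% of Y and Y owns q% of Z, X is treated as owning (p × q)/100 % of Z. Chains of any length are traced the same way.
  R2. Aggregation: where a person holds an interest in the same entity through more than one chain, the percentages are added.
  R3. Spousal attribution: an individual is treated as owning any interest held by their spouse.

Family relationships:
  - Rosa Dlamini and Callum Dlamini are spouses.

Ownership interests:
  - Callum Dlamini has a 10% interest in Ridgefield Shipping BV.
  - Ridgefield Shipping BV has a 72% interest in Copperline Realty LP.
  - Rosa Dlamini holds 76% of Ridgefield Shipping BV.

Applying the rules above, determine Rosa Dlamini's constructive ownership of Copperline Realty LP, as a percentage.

By spousal attribution (R3), Rosa Dlamini is treated as also owning Callum Dlamini's interest in Ridgefield Shipping BV, giving 76% + 10% = 86%.
Chain via Ridgefield Shipping BV (R1): 86% × 72% = 61.92% of Copperline Realty LP.

61.92%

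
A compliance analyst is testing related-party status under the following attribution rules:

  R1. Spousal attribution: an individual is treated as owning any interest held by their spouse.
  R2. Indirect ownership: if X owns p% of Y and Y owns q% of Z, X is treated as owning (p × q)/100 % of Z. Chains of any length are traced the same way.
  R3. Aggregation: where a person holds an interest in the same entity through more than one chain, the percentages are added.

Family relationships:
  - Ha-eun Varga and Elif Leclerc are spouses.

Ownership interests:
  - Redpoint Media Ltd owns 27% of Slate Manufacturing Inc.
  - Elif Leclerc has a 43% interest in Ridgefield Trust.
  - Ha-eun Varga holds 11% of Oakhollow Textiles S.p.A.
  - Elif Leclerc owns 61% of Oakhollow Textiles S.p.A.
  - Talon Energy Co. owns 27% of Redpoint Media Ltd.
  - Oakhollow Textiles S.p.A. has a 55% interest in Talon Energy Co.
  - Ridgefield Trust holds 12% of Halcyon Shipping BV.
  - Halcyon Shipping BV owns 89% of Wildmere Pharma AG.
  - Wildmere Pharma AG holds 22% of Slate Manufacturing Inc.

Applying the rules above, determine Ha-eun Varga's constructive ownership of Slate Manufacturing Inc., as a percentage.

3.897168%

By spousal attribution (R1), Ha-eun Varga is treated as also owning Elif Leclerc's interest in Oakhollow Textiles S.p.A, giving 11% + 61% = 72%.
By spousal attribution (R1), Ha-eun Varga is treated as owning Elif Leclerc's 43% interest in Ridgefield Trust.
Chain via Oakhollow Textiles S.p.A. → Talon Energy Co. → Redpoint Media Ltd (R2): 72% × 55% × 27% × 27% = 2.88684% of Slate Manufacturing Inc.
Chain via Ridgefield Trust → Halcyon Shipping BV → Wildmere Pharma AG (R2): 43% × 12% × 89% × 22% = 1.010328% of Slate Manufacturing Inc.
Aggregating (R3): 2.88684% + 1.010328% = 3.897168%.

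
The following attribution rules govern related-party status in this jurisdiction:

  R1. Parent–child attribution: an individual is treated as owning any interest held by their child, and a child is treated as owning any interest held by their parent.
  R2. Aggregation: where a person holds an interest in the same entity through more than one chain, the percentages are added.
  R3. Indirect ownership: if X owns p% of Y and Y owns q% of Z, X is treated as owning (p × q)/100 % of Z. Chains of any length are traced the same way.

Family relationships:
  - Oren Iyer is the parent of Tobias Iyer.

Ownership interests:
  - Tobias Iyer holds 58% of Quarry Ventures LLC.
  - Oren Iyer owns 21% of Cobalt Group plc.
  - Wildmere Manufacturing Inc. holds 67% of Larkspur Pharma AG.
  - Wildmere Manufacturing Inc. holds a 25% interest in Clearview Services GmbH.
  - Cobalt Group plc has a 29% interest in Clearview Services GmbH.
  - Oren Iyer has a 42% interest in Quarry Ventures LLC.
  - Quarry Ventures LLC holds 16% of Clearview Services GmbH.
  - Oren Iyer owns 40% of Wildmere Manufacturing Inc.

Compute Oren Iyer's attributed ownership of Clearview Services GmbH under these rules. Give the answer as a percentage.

By parent–child attribution (R1), Oren Iyer is treated as also owning Tobias Iyer's interest in Quarry Ventures LLC, giving 42% + 58% = 100%.
Chain via Wildmere Manufacturing Inc. (R3): 40% × 25% = 10% of Clearview Services GmbH.
Chain via Cobalt Group plc (R3): 21% × 29% = 6.09% of Clearview Services GmbH.
Chain via Quarry Ventures LLC (R3): 100% × 16% = 16% of Clearview Services GmbH.
Aggregating (R2): 10% + 6.09% + 16% = 32.09%.

32.09%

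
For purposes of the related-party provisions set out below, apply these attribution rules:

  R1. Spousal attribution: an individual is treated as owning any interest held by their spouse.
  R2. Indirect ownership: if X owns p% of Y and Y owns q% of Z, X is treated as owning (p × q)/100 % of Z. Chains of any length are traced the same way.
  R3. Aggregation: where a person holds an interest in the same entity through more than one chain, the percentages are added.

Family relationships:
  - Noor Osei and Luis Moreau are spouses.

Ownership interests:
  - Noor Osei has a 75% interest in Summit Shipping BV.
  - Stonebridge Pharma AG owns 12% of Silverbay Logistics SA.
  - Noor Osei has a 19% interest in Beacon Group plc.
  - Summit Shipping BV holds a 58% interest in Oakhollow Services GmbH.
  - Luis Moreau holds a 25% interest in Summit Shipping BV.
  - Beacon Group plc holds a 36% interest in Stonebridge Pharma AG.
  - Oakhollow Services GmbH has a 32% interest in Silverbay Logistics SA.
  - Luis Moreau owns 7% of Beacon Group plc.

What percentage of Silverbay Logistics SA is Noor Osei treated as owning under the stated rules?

19.6832%

By spousal attribution (R1), Noor Osei is treated as also owning Luis Moreau's interest in Beacon Group plc, giving 19% + 7% = 26%.
By spousal attribution (R1), Noor Osei is treated as also owning Luis Moreau's interest in Summit Shipping BV, giving 75% + 25% = 100%.
Chain via Beacon Group plc → Stonebridge Pharma AG (R2): 26% × 36% × 12% = 1.1232% of Silverbay Logistics SA.
Chain via Summit Shipping BV → Oakhollow Services GmbH (R2): 100% × 58% × 32% = 18.56% of Silverbay Logistics SA.
Aggregating (R3): 1.1232% + 18.56% = 19.6832%.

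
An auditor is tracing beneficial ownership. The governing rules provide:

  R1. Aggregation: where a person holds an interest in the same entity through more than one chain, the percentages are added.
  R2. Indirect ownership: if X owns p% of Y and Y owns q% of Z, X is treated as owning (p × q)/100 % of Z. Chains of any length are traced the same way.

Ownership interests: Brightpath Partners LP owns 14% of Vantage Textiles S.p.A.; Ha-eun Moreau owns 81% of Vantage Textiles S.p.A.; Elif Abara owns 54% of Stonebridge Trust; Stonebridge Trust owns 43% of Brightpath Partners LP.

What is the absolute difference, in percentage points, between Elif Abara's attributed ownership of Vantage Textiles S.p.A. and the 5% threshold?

Chain via Stonebridge Trust → Brightpath Partners LP (R2): 54% × 43% × 14% = 3.2508% of Vantage Textiles S.p.A.
3.2508% falls short of the 5% threshold by 1.7492 percentage points.

1.7492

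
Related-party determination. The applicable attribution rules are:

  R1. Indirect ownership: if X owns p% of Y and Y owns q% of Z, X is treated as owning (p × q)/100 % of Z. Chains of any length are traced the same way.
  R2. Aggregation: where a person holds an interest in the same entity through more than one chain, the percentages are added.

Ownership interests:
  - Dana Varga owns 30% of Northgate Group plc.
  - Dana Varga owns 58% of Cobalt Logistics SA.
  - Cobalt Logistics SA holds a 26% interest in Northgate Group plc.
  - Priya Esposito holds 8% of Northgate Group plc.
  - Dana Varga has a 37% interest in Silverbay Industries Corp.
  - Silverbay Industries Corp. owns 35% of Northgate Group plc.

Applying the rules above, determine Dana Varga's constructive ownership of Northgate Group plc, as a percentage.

58.03%

Chain via Silverbay Industries Corp. (R1): 37% × 35% = 12.95% of Northgate Group plc.
Chain via Cobalt Logistics SA (R1): 58% × 26% = 15.08% of Northgate Group plc.
Direct interest in Northgate Group plc: 30%.
Aggregating (R2): 12.95% + 15.08% + 30% = 58.03%.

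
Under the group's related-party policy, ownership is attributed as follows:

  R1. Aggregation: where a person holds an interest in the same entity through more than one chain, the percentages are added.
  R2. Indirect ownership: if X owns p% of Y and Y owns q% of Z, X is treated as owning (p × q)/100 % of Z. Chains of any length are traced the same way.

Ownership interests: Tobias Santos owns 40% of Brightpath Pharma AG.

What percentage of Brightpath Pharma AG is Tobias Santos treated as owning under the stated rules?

Direct interest in Brightpath Pharma AG: 40%.

40%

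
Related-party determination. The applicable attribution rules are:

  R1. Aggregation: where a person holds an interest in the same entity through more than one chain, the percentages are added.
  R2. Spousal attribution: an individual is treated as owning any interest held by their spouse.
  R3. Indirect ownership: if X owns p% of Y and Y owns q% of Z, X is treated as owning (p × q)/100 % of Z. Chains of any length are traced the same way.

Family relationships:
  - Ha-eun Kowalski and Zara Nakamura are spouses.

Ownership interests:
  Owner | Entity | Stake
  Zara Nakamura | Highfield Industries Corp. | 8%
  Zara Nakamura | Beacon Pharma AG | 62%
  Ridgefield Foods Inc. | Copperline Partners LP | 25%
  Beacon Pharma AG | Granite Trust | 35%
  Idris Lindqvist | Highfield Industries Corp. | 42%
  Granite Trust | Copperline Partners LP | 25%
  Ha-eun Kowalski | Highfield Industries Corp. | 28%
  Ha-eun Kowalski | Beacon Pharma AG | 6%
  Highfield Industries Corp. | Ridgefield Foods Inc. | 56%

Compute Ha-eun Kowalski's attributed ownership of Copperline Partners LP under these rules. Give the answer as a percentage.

10.99%

By spousal attribution (R2), Ha-eun Kowalski is treated as also owning Zara Nakamura's interest in Highfield Industries Corp, giving 28% + 8% = 36%.
By spousal attribution (R2), Ha-eun Kowalski is treated as also owning Zara Nakamura's interest in Beacon Pharma AG, giving 6% + 62% = 68%.
Chain via Highfield Industries Corp. → Ridgefield Foods Inc. (R3): 36% × 56% × 25% = 5.04% of Copperline Partners LP.
Chain via Beacon Pharma AG → Granite Trust (R3): 68% × 35% × 25% = 5.95% of Copperline Partners LP.
Aggregating (R1): 5.04% + 5.95% = 10.99%.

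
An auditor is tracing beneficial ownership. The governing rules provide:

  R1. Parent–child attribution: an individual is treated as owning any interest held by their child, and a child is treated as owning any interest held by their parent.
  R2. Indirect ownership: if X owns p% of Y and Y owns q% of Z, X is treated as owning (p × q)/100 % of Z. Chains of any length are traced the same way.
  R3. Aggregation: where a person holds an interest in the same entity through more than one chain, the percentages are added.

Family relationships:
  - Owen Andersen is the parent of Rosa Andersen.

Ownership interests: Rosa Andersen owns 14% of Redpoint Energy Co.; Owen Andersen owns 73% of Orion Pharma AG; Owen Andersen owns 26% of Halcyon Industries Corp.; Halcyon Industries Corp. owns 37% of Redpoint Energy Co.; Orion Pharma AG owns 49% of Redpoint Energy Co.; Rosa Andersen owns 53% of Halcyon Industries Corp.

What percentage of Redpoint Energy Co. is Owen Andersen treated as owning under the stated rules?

79%

By parent–child attribution (R1), Owen Andersen is treated as also owning Rosa Andersen's interest in Halcyon Industries Corp, giving 26% + 53% = 79%.
By parent–child attribution (R1), Owen Andersen is treated as owning Rosa Andersen's 14% interest in Redpoint Energy Co.
Chain via Halcyon Industries Corp. (R2): 79% × 37% = 29.23% of Redpoint Energy Co.
Chain via Orion Pharma AG (R2): 73% × 49% = 35.77% of Redpoint Energy Co.
Direct interest in Redpoint Energy Co: 14%.
Aggregating (R3): 29.23% + 35.77% + 14% = 79%.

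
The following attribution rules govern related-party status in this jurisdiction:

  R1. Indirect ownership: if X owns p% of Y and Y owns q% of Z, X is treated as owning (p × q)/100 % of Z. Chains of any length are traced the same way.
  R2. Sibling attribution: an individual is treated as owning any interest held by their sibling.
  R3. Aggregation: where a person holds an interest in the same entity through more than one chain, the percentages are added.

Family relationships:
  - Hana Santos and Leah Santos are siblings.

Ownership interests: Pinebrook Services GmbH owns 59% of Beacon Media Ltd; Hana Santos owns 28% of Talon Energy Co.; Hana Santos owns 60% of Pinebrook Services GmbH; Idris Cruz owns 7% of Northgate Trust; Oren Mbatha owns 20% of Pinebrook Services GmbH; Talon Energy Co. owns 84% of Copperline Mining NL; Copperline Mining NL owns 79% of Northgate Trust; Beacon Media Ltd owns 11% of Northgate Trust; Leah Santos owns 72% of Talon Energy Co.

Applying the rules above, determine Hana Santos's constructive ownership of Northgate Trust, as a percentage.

By sibling attribution (R2), Hana Santos is treated as also owning Leah Santos's interest in Talon Energy Co, giving 28% + 72% = 100%.
Chain via Talon Energy Co. → Copperline Mining NL (R1): 100% × 84% × 79% = 66.36% of Northgate Trust.
Chain via Pinebrook Services GmbH → Beacon Media Ltd (R1): 60% × 59% × 11% = 3.894% of Northgate Trust.
Aggregating (R3): 66.36% + 3.894% = 70.254%.

70.254%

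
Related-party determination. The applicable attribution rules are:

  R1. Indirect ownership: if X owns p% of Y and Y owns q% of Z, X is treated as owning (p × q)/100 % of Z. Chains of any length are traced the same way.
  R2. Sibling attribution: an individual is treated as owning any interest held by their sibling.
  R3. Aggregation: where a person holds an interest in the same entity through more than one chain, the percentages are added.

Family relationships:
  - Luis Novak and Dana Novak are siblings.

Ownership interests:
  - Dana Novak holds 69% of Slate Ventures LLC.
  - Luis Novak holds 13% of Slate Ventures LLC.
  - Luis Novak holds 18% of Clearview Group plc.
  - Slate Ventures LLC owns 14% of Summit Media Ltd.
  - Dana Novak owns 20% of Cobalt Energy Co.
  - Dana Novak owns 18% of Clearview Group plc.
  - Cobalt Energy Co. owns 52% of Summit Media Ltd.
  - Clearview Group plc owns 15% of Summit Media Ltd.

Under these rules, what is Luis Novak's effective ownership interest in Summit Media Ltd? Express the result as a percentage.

By sibling attribution (R2), Luis Novak is treated as also owning Dana Novak's interest in Clearview Group plc, giving 18% + 18% = 36%.
By sibling attribution (R2), Luis Novak is treated as also owning Dana Novak's interest in Slate Ventures LLC, giving 13% + 69% = 82%.
By sibling attribution (R2), Luis Novak is treated as owning Dana Novak's 20% interest in Cobalt Energy Co.
Chain via Clearview Group plc (R1): 36% × 15% = 5.4% of Summit Media Ltd.
Chain via Slate Ventures LLC (R1): 82% × 14% = 11.48% of Summit Media Ltd.
Chain via Cobalt Energy Co. (R1): 20% × 52% = 10.4% of Summit Media Ltd.
Aggregating (R3): 5.4% + 11.48% + 10.4% = 27.28%.

27.28%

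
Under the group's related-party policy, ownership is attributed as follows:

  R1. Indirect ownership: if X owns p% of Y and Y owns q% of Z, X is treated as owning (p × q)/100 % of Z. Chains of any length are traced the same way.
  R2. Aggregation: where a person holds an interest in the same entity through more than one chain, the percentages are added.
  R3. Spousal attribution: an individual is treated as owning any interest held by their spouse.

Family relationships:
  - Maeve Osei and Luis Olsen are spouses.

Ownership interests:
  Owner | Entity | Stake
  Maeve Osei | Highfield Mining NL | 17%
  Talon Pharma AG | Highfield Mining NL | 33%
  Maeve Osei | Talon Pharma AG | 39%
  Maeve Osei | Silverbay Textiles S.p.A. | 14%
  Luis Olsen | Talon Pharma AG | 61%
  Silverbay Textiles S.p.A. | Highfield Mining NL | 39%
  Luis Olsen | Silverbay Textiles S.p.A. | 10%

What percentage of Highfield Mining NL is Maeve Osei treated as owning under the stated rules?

59.36%

By spousal attribution (R3), Maeve Osei is treated as also owning Luis Olsen's interest in Silverbay Textiles S.p.A, giving 14% + 10% = 24%.
By spousal attribution (R3), Maeve Osei is treated as also owning Luis Olsen's interest in Talon Pharma AG, giving 39% + 61% = 100%.
Chain via Silverbay Textiles S.p.A. (R1): 24% × 39% = 9.36% of Highfield Mining NL.
Chain via Talon Pharma AG (R1): 100% × 33% = 33% of Highfield Mining NL.
Direct interest in Highfield Mining NL: 17%.
Aggregating (R2): 9.36% + 33% + 17% = 59.36%.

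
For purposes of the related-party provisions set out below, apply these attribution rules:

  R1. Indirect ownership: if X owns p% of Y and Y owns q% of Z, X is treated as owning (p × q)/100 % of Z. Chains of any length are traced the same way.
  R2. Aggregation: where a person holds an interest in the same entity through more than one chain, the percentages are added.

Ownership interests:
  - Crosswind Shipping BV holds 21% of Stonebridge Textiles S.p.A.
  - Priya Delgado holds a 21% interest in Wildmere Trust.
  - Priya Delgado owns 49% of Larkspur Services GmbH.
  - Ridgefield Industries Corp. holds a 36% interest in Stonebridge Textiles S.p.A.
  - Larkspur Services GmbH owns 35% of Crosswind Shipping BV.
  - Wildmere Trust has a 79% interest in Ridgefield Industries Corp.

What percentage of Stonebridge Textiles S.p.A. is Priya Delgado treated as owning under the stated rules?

Chain via Wildmere Trust → Ridgefield Industries Corp. (R1): 21% × 79% × 36% = 5.9724% of Stonebridge Textiles S.p.A.
Chain via Larkspur Services GmbH → Crosswind Shipping BV (R1): 49% × 35% × 21% = 3.6015% of Stonebridge Textiles S.p.A.
Aggregating (R2): 5.9724% + 3.6015% = 9.5739%.

9.5739%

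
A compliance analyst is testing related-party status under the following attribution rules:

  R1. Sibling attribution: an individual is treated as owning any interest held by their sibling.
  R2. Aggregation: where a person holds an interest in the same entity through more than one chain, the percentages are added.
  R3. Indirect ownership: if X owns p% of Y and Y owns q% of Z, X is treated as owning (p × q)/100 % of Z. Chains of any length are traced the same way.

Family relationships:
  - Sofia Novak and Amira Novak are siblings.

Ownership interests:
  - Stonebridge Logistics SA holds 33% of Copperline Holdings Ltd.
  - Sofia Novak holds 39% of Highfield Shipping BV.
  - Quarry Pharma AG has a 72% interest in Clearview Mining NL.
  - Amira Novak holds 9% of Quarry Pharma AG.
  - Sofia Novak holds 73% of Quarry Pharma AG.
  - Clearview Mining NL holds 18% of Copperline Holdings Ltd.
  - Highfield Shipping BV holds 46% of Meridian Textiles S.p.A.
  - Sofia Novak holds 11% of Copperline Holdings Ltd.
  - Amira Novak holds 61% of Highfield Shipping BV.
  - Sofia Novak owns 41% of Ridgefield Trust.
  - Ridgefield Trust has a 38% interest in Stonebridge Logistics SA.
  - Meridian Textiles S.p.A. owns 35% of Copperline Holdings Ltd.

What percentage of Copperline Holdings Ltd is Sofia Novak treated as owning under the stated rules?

42.8686%

By sibling attribution (R1), Sofia Novak is treated as also owning Amira Novak's interest in Quarry Pharma AG, giving 73% + 9% = 82%.
By sibling attribution (R1), Sofia Novak is treated as also owning Amira Novak's interest in Highfield Shipping BV, giving 39% + 61% = 100%.
Chain via Quarry Pharma AG → Clearview Mining NL (R3): 82% × 72% × 18% = 10.6272% of Copperline Holdings Ltd.
Chain via Ridgefield Trust → Stonebridge Logistics SA (R3): 41% × 38% × 33% = 5.1414% of Copperline Holdings Ltd.
Chain via Highfield Shipping BV → Meridian Textiles S.p.A. (R3): 100% × 46% × 35% = 16.1% of Copperline Holdings Ltd.
Direct interest in Copperline Holdings Ltd: 11%.
Aggregating (R2): 10.6272% + 5.1414% + 16.1% + 11% = 42.8686%.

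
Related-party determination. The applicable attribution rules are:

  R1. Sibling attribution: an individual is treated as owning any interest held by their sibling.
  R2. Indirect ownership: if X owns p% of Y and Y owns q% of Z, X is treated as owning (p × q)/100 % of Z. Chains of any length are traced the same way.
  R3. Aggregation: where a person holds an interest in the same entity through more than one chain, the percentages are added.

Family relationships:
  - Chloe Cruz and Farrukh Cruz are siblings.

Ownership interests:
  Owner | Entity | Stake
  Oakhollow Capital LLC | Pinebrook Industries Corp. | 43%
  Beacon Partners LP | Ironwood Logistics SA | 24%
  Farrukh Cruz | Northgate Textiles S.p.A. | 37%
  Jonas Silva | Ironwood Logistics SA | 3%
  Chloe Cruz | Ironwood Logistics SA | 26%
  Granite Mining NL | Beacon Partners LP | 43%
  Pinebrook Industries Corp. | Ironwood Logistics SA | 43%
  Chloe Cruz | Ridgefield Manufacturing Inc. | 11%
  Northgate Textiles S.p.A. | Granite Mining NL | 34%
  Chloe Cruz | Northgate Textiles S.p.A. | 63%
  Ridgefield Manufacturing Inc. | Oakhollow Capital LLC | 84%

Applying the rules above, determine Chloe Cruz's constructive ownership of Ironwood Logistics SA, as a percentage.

By sibling attribution (R1), Chloe Cruz is treated as also owning Farrukh Cruz's interest in Northgate Textiles S.p.A, giving 63% + 37% = 100%.
Chain via Ridgefield Manufacturing Inc. → Oakhollow Capital LLC → Pinebrook Industries Corp. (R2): 11% × 84% × 43% × 43% = 1.708476% of Ironwood Logistics SA.
Chain via Northgate Textiles S.p.A. → Granite Mining NL → Beacon Partners LP (R2): 100% × 34% × 43% × 24% = 3.5088% of Ironwood Logistics SA.
Direct interest in Ironwood Logistics SA: 26%.
Aggregating (R3): 1.708476% + 3.5088% + 26% = 31.217276%.

31.217276%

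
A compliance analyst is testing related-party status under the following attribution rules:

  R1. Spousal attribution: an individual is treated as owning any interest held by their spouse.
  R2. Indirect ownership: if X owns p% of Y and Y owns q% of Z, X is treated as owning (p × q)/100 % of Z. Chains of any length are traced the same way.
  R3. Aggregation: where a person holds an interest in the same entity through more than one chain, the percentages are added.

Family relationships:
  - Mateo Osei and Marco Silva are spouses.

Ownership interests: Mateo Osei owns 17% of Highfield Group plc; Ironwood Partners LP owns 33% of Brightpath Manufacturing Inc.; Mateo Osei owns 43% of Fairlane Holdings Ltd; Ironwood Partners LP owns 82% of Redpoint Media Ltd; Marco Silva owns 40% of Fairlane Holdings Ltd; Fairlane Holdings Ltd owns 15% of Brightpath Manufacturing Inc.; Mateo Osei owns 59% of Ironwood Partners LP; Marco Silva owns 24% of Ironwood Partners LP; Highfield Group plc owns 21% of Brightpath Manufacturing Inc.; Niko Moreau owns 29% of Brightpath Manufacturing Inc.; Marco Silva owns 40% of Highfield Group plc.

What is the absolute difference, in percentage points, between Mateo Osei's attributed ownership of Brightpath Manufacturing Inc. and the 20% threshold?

31.81

By spousal attribution (R1), Mateo Osei is treated as also owning Marco Silva's interest in Ironwood Partners LP, giving 59% + 24% = 83%.
By spousal attribution (R1), Mateo Osei is treated as also owning Marco Silva's interest in Highfield Group plc, giving 17% + 40% = 57%.
By spousal attribution (R1), Mateo Osei is treated as also owning Marco Silva's interest in Fairlane Holdings Ltd, giving 43% + 40% = 83%.
Chain via Ironwood Partners LP (R2): 83% × 33% = 27.39% of Brightpath Manufacturing Inc.
Chain via Highfield Group plc (R2): 57% × 21% = 11.97% of Brightpath Manufacturing Inc.
Chain via Fairlane Holdings Ltd (R2): 83% × 15% = 12.45% of Brightpath Manufacturing Inc.
Aggregating (R3): 27.39% + 11.97% + 12.45% = 51.81%.
51.81% exceeds the 20% threshold by 31.81 percentage points.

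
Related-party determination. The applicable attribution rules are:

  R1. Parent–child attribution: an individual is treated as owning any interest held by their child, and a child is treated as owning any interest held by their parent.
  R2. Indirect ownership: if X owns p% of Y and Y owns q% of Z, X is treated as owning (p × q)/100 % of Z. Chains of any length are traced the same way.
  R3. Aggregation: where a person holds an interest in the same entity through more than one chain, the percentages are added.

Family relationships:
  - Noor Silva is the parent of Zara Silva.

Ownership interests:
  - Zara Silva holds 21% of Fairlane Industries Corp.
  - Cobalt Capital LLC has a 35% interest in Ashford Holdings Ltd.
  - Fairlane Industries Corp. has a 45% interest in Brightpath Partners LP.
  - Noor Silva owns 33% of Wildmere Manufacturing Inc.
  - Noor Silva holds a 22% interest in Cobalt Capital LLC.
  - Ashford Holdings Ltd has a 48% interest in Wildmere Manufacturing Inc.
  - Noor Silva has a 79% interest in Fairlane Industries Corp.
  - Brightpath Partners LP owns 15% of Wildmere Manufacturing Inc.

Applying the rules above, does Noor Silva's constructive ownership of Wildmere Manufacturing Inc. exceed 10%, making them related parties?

Yes

By parent–child attribution (R1), Noor Silva is treated as also owning Zara Silva's interest in Fairlane Industries Corp, giving 79% + 21% = 100%.
Chain via Fairlane Industries Corp. → Brightpath Partners LP (R2): 100% × 45% × 15% = 6.75% of Wildmere Manufacturing Inc.
Chain via Cobalt Capital LLC → Ashford Holdings Ltd (R2): 22% × 35% × 48% = 3.696% of Wildmere Manufacturing Inc.
Direct interest in Wildmere Manufacturing Inc: 33%.
Aggregating (R3): 6.75% + 3.696% + 33% = 43.446%.
43.446% exceeds the 10% threshold, so Noor is a related party to Wildmere Manufacturing Inc.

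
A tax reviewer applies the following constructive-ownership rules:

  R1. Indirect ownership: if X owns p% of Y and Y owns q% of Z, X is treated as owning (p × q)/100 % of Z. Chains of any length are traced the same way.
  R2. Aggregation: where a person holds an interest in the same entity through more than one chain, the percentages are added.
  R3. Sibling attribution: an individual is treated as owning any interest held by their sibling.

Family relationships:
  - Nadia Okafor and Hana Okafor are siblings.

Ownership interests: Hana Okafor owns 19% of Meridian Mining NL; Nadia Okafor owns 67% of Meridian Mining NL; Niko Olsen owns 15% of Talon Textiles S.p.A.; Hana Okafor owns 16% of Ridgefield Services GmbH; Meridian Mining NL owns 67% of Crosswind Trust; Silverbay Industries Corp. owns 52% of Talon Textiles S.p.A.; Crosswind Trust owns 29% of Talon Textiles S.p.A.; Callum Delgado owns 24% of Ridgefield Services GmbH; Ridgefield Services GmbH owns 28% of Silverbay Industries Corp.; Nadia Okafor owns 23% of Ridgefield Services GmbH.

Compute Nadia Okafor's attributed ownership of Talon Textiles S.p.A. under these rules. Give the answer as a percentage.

22.3882%

By sibling attribution (R3), Nadia Okafor is treated as also owning Hana Okafor's interest in Meridian Mining NL, giving 67% + 19% = 86%.
By sibling attribution (R3), Nadia Okafor is treated as also owning Hana Okafor's interest in Ridgefield Services GmbH, giving 23% + 16% = 39%.
Chain via Meridian Mining NL → Crosswind Trust (R1): 86% × 67% × 29% = 16.7098% of Talon Textiles S.p.A.
Chain via Ridgefield Services GmbH → Silverbay Industries Corp. (R1): 39% × 28% × 52% = 5.6784% of Talon Textiles S.p.A.
Aggregating (R2): 16.7098% + 5.6784% = 22.3882%.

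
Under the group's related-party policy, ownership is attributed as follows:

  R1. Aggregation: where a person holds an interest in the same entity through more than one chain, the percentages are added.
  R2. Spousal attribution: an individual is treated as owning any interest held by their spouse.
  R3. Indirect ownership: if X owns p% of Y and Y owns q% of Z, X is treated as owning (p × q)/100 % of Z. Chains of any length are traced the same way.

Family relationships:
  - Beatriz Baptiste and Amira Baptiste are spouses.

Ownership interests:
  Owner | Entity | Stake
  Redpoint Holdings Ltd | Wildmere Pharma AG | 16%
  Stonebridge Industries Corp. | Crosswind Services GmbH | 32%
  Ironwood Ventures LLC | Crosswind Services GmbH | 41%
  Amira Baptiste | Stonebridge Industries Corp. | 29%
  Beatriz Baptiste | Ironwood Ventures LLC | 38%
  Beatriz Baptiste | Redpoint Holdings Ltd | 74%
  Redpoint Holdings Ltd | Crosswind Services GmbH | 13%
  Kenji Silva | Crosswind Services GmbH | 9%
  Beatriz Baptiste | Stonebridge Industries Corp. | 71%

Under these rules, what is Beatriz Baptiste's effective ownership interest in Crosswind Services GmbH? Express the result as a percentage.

By spousal attribution (R2), Beatriz Baptiste is treated as also owning Amira Baptiste's interest in Stonebridge Industries Corp, giving 71% + 29% = 100%.
Chain via Redpoint Holdings Ltd (R3): 74% × 13% = 9.62% of Crosswind Services GmbH.
Chain via Ironwood Ventures LLC (R3): 38% × 41% = 15.58% of Crosswind Services GmbH.
Chain via Stonebridge Industries Corp. (R3): 100% × 32% = 32% of Crosswind Services GmbH.
Aggregating (R1): 9.62% + 15.58% + 32% = 57.2%.

57.2%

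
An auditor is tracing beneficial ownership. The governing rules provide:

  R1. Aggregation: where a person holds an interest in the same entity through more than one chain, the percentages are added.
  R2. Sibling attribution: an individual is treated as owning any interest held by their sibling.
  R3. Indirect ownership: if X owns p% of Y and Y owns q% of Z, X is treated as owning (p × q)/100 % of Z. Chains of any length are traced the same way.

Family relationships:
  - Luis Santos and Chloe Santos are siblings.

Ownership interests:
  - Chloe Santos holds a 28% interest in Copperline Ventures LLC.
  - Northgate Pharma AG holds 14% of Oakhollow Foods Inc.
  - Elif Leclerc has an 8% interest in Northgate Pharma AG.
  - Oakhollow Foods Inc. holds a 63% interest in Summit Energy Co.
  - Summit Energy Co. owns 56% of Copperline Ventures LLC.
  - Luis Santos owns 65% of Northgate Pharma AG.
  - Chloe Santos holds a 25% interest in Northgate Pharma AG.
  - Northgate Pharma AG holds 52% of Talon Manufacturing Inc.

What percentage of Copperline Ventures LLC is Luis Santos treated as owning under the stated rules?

By sibling attribution (R2), Luis Santos is treated as also owning Chloe Santos's interest in Northgate Pharma AG, giving 65% + 25% = 90%.
By sibling attribution (R2), Luis Santos is treated as owning Chloe Santos's 28% interest in Copperline Ventures LLC.
Chain via Northgate Pharma AG → Oakhollow Foods Inc. → Summit Energy Co. (R3): 90% × 14% × 63% × 56% = 4.44528% of Copperline Ventures LLC.
Direct interest in Copperline Ventures LLC: 28%.
Aggregating (R1): 4.44528% + 28% = 32.44528%.

32.44528%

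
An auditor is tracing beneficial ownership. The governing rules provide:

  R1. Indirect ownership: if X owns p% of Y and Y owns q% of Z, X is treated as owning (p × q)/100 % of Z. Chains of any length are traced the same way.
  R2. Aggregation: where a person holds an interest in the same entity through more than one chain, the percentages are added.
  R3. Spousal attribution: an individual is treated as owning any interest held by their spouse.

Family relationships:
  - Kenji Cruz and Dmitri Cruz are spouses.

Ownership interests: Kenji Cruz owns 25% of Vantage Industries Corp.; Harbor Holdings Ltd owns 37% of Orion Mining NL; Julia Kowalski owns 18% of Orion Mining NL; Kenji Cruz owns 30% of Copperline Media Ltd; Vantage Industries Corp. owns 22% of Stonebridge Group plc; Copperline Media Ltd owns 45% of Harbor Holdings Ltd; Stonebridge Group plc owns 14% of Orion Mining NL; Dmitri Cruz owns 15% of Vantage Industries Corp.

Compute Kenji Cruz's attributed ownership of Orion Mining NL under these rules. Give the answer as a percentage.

6.227%

By spousal attribution (R3), Kenji Cruz is treated as also owning Dmitri Cruz's interest in Vantage Industries Corp, giving 25% + 15% = 40%.
Chain via Vantage Industries Corp. → Stonebridge Group plc (R1): 40% × 22% × 14% = 1.232% of Orion Mining NL.
Chain via Copperline Media Ltd → Harbor Holdings Ltd (R1): 30% × 45% × 37% = 4.995% of Orion Mining NL.
Aggregating (R2): 1.232% + 4.995% = 6.227%.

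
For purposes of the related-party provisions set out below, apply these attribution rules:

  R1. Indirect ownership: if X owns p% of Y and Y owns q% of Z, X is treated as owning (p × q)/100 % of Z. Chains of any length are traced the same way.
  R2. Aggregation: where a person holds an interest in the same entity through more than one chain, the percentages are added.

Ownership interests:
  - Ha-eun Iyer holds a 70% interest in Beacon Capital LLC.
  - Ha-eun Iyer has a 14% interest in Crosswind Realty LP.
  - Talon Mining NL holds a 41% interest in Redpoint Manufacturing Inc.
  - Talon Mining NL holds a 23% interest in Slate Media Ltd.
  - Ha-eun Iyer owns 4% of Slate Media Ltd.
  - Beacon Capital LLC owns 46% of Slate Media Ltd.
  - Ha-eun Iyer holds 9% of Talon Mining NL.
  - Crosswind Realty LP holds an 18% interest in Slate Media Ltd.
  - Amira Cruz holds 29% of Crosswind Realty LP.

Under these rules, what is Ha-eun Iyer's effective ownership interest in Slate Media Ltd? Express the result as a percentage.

40.79%

Chain via Crosswind Realty LP (R1): 14% × 18% = 2.52% of Slate Media Ltd.
Chain via Talon Mining NL (R1): 9% × 23% = 2.07% of Slate Media Ltd.
Chain via Beacon Capital LLC (R1): 70% × 46% = 32.2% of Slate Media Ltd.
Direct interest in Slate Media Ltd: 4%.
Aggregating (R2): 2.52% + 2.07% + 32.2% + 4% = 40.79%.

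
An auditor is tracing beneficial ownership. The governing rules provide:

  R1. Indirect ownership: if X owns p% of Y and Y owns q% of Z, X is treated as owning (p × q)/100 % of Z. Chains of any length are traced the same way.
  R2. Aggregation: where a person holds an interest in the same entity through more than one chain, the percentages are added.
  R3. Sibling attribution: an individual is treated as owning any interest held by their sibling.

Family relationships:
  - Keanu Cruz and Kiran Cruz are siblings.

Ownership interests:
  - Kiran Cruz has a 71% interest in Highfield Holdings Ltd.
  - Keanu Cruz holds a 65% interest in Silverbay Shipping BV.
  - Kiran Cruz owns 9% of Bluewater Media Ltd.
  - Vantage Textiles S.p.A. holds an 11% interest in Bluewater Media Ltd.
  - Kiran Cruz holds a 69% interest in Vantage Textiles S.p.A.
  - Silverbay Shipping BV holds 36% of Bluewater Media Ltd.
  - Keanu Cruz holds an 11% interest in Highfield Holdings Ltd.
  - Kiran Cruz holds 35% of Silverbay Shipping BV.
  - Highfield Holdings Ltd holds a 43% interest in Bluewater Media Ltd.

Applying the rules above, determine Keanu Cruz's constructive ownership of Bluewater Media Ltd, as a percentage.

By sibling attribution (R3), Keanu Cruz is treated as also owning Kiran Cruz's interest in Highfield Holdings Ltd, giving 11% + 71% = 82%.
By sibling attribution (R3), Keanu Cruz is treated as also owning Kiran Cruz's interest in Silverbay Shipping BV, giving 65% + 35% = 100%.
By sibling attribution (R3), Keanu Cruz is treated as owning Kiran Cruz's 69% interest in Vantage Textiles S.p.A.
By sibling attribution (R3), Keanu Cruz is treated as owning Kiran Cruz's 9% interest in Bluewater Media Ltd.
Chain via Highfield Holdings Ltd (R1): 82% × 43% = 35.26% of Bluewater Media Ltd.
Chain via Silverbay Shipping BV (R1): 100% × 36% = 36% of Bluewater Media Ltd.
Chain via Vantage Textiles S.p.A. (R1): 69% × 11% = 7.59% of Bluewater Media Ltd.
Direct interest in Bluewater Media Ltd: 9%.
Aggregating (R2): 35.26% + 36% + 7.59% + 9% = 87.85%.

87.85%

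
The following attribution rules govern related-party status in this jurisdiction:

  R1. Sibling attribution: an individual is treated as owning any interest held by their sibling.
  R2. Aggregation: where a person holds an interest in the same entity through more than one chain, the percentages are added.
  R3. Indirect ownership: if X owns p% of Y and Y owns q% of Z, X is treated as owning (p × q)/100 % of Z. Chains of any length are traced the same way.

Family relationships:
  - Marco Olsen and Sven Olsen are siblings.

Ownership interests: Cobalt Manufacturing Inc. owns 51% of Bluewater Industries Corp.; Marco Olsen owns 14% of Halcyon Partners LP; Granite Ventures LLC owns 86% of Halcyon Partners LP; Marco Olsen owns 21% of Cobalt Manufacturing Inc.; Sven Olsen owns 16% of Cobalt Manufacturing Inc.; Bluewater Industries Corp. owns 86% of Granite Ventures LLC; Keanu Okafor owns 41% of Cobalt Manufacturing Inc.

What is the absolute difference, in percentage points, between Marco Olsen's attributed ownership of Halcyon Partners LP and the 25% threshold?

2.956252

By sibling attribution (R1), Marco Olsen is treated as also owning Sven Olsen's interest in Cobalt Manufacturing Inc, giving 21% + 16% = 37%.
Chain via Cobalt Manufacturing Inc. → Bluewater Industries Corp. → Granite Ventures LLC (R3): 37% × 51% × 86% × 86% = 13.956252% of Halcyon Partners LP.
Direct interest in Halcyon Partners LP: 14%.
Aggregating (R2): 13.956252% + 14% = 27.956252%.
27.956252% exceeds the 25% threshold by 2.956252 percentage points.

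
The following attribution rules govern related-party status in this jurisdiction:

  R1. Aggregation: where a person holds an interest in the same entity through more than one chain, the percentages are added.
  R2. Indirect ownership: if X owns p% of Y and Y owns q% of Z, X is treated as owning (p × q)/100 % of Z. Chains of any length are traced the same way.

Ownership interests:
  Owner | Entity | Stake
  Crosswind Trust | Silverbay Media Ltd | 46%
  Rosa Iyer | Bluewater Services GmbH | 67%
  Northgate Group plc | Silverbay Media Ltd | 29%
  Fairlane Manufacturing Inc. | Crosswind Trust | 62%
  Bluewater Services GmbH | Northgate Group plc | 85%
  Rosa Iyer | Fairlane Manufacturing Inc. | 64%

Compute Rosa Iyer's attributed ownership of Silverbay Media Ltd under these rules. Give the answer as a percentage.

Chain via Bluewater Services GmbH → Northgate Group plc (R2): 67% × 85% × 29% = 16.5155% of Silverbay Media Ltd.
Chain via Fairlane Manufacturing Inc. → Crosswind Trust (R2): 64% × 62% × 46% = 18.2528% of Silverbay Media Ltd.
Aggregating (R1): 16.5155% + 18.2528% = 34.7683%.

34.7683%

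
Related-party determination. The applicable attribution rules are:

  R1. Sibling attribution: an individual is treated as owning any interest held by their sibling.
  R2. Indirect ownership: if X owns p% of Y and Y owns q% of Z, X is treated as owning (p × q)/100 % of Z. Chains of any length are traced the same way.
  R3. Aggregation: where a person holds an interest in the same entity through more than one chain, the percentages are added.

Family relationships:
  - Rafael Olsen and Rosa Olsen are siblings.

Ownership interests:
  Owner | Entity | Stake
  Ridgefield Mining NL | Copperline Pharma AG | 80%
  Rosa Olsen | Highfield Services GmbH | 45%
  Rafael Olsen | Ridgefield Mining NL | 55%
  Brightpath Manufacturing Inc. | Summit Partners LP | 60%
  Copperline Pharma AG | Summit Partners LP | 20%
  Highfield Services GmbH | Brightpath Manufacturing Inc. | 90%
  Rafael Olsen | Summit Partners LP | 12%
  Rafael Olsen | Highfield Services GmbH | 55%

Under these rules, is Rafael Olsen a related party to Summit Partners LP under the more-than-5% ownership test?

Yes

By sibling attribution (R1), Rafael Olsen is treated as also owning Rosa Olsen's interest in Highfield Services GmbH, giving 55% + 45% = 100%.
Chain via Highfield Services GmbH → Brightpath Manufacturing Inc. (R2): 100% × 90% × 60% = 54% of Summit Partners LP.
Chain via Ridgefield Mining NL → Copperline Pharma AG (R2): 55% × 80% × 20% = 8.8% of Summit Partners LP.
Direct interest in Summit Partners LP: 12%.
Aggregating (R3): 54% + 8.8% + 12% = 74.8%.
74.8% exceeds the 5% threshold, so Rafael is a related party to Summit Partners LP.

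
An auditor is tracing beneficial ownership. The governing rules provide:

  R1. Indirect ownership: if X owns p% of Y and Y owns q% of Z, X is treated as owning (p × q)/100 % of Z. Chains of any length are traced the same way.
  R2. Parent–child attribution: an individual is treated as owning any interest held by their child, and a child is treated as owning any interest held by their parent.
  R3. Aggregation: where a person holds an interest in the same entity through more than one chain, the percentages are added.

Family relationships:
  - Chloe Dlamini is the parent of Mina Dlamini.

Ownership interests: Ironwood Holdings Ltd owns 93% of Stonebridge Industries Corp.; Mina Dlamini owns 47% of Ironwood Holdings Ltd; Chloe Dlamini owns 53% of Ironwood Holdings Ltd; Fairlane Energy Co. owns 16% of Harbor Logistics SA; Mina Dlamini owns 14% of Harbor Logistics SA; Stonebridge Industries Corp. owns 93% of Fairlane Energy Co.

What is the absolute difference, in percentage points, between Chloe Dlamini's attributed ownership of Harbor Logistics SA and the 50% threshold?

By parent–child attribution (R2), Chloe Dlamini is treated as also owning Mina Dlamini's interest in Ironwood Holdings Ltd, giving 53% + 47% = 100%.
By parent–child attribution (R2), Chloe Dlamini is treated as owning Mina Dlamini's 14% interest in Harbor Logistics SA.
Chain via Ironwood Holdings Ltd → Stonebridge Industries Corp. → Fairlane Energy Co. (R1): 100% × 93% × 93% × 16% = 13.8384% of Harbor Logistics SA.
Direct interest in Harbor Logistics SA: 14%.
Aggregating (R3): 13.8384% + 14% = 27.8384%.
27.8384% falls short of the 50% threshold by 22.1616 percentage points.

22.1616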